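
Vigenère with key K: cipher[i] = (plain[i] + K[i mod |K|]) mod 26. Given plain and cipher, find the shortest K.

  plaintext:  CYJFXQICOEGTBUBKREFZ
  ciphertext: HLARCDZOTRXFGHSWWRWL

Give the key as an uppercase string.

  i= 0: H-C =  5 → F
  i= 1: L-Y = 13 → N
  i= 2: A-J = 17 → R
  i= 3: R-F = 12 → M
  i= 4: C-X =  5 → F
  i= 5: D-Q = 13 → N
  i= 6: Z-I = 17 → R
  i= 7: O-C = 12 → M
  i= 8: T-O =  5 → F
  i= 9: R-E = 13 → N
  i=10: X-G = 17 → R
  i=11: F-T = 12 → M
  i=12: G-B =  5 → F
  i=13: H-U = 13 → N
  i=14: S-B = 17 → R
  i=15: W-K = 12 → M
  i=16: W-R =  5 → F
  i=17: R-E = 13 → N
  i=18: W-F = 17 → R
  i=19: L-Z = 12 → M
  shifts repeat with period 4: FNRM

FNRM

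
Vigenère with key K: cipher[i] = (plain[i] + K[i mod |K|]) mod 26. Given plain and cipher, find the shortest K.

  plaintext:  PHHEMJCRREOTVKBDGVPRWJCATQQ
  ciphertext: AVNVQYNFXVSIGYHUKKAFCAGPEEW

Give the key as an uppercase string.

LOGREP

  i= 0: A-P = 11 → L
  i= 1: V-H = 14 → O
  i= 2: N-H =  6 → G
  i= 3: V-E = 17 → R
  i= 4: Q-M =  4 → E
  i= 5: Y-J = 15 → P
  i= 6: N-C = 11 → L
  i= 7: F-R = 14 → O
  i= 8: X-R =  6 → G
  i= 9: V-E = 17 → R
  i=10: S-O =  4 → E
  i=11: I-T = 15 → P
  i=12: G-V = 11 → L
  i=13: Y-K = 14 → O
  i=14: H-B =  6 → G
  i=15: U-D = 17 → R
  i=16: K-G =  4 → E
  i=17: K-V = 15 → P
  i=18: A-P = 11 → L
  i=19: F-R = 14 → O
  i=20: C-W =  6 → G
  i=21: A-J = 17 → R
  i=22: G-C =  4 → E
  i=23: P-A = 15 → P
  i=24: E-T = 11 → L
  i=25: E-Q = 14 → O
  i=26: W-Q =  6 → G
  shifts repeat with period 6: LOGREP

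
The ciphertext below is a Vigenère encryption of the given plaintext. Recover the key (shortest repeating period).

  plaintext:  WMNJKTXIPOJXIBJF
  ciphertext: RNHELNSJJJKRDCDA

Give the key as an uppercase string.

  i= 0: R-W = 21 → V
  i= 1: N-M =  1 → B
  i= 2: H-N = 20 → U
  i= 3: E-J = 21 → V
  i= 4: L-K =  1 → B
  i= 5: N-T = 20 → U
  i= 6: S-X = 21 → V
  i= 7: J-I =  1 → B
  i= 8: J-P = 20 → U
  i= 9: J-O = 21 → V
  i=10: K-J =  1 → B
  i=11: R-X = 20 → U
  i=12: D-I = 21 → V
  i=13: C-B =  1 → B
  i=14: D-J = 20 → U
  i=15: A-F = 21 → V
  shifts repeat with period 3: VBU

VBU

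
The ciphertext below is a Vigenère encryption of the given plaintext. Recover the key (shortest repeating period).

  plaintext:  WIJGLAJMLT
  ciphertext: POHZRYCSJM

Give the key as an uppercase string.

TGY

  i= 0: P-W = 19 → T
  i= 1: O-I =  6 → G
  i= 2: H-J = 24 → Y
  i= 3: Z-G = 19 → T
  i= 4: R-L =  6 → G
  i= 5: Y-A = 24 → Y
  i= 6: C-J = 19 → T
  i= 7: S-M =  6 → G
  i= 8: J-L = 24 → Y
  i= 9: M-T = 19 → T
  shifts repeat with period 3: TGY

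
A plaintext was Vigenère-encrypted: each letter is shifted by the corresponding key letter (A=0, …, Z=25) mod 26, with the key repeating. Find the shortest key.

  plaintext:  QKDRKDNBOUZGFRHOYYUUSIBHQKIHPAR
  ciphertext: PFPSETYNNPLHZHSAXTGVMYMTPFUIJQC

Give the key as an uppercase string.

ZVMBUQLM

  i= 0: P-Q = 25 → Z
  i= 1: F-K = 21 → V
  i= 2: P-D = 12 → M
  i= 3: S-R =  1 → B
  i= 4: E-K = 20 → U
  i= 5: T-D = 16 → Q
  i= 6: Y-N = 11 → L
  i= 7: N-B = 12 → M
  i= 8: N-O = 25 → Z
  i= 9: P-U = 21 → V
  i=10: L-Z = 12 → M
  i=11: H-G =  1 → B
  i=12: Z-F = 20 → U
  i=13: H-R = 16 → Q
  i=14: S-H = 11 → L
  i=15: A-O = 12 → M
  i=16: X-Y = 25 → Z
  i=17: T-Y = 21 → V
  i=18: G-U = 12 → M
  i=19: V-U =  1 → B
  i=20: M-S = 20 → U
  i=21: Y-I = 16 → Q
  i=22: M-B = 11 → L
  i=23: T-H = 12 → M
  i=24: P-Q = 25 → Z
  i=25: F-K = 21 → V
  i=26: U-I = 12 → M
  i=27: I-H =  1 → B
  i=28: J-P = 20 → U
  i=29: Q-A = 16 → Q
  i=30: C-R = 11 → L
  shifts repeat with period 8: ZVMBUQLM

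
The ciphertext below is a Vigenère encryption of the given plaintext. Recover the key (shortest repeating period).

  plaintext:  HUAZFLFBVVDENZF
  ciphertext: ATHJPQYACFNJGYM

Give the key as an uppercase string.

TZHKKF

  i= 0: A-H = 19 → T
  i= 1: T-U = 25 → Z
  i= 2: H-A =  7 → H
  i= 3: J-Z = 10 → K
  i= 4: P-F = 10 → K
  i= 5: Q-L =  5 → F
  i= 6: Y-F = 19 → T
  i= 7: A-B = 25 → Z
  i= 8: C-V =  7 → H
  i= 9: F-V = 10 → K
  i=10: N-D = 10 → K
  i=11: J-E =  5 → F
  i=12: G-N = 19 → T
  i=13: Y-Z = 25 → Z
  i=14: M-F =  7 → H
  shifts repeat with period 6: TZHKKF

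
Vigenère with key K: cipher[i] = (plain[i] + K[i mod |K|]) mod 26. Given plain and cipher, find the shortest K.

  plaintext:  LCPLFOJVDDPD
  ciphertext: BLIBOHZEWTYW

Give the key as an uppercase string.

QJT

  i= 0: B-L = 16 → Q
  i= 1: L-C =  9 → J
  i= 2: I-P = 19 → T
  i= 3: B-L = 16 → Q
  i= 4: O-F =  9 → J
  i= 5: H-O = 19 → T
  i= 6: Z-J = 16 → Q
  i= 7: E-V =  9 → J
  i= 8: W-D = 19 → T
  i= 9: T-D = 16 → Q
  i=10: Y-P =  9 → J
  i=11: W-D = 19 → T
  shifts repeat with period 3: QJT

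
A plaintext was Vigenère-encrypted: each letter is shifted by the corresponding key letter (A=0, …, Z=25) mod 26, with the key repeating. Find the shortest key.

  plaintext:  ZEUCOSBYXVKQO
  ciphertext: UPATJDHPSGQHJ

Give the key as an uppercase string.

VLGR

  i= 0: U-Z = 21 → V
  i= 1: P-E = 11 → L
  i= 2: A-U =  6 → G
  i= 3: T-C = 17 → R
  i= 4: J-O = 21 → V
  i= 5: D-S = 11 → L
  i= 6: H-B =  6 → G
  i= 7: P-Y = 17 → R
  i= 8: S-X = 21 → V
  i= 9: G-V = 11 → L
  i=10: Q-K =  6 → G
  i=11: H-Q = 17 → R
  i=12: J-O = 21 → V
  shifts repeat with period 4: VLGR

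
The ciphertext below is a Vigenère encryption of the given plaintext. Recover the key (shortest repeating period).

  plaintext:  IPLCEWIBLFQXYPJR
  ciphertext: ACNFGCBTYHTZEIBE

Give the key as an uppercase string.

  i= 0: A-I = 18 → S
  i= 1: C-P = 13 → N
  i= 2: N-L =  2 → C
  i= 3: F-C =  3 → D
  i= 4: G-E =  2 → C
  i= 5: C-W =  6 → G
  i= 6: B-I = 19 → T
  i= 7: T-B = 18 → S
  i= 8: Y-L = 13 → N
  i= 9: H-F =  2 → C
  i=10: T-Q =  3 → D
  i=11: Z-X =  2 → C
  i=12: E-Y =  6 → G
  i=13: I-P = 19 → T
  i=14: B-J = 18 → S
  i=15: E-R = 13 → N
  shifts repeat with period 7: SNCDCGT

SNCDCGT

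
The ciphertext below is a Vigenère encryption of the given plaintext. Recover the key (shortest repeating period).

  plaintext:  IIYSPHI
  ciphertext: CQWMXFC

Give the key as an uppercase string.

UIY

  i= 0: C-I = 20 → U
  i= 1: Q-I =  8 → I
  i= 2: W-Y = 24 → Y
  i= 3: M-S = 20 → U
  i= 4: X-P =  8 → I
  i= 5: F-H = 24 → Y
  i= 6: C-I = 20 → U
  shifts repeat with period 3: UIY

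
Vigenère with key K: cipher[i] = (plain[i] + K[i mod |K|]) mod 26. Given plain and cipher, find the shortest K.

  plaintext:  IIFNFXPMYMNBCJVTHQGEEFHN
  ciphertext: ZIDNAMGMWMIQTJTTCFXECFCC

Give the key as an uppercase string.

RAYAVP

  i= 0: Z-I = 17 → R
  i= 1: I-I =  0 → A
  i= 2: D-F = 24 → Y
  i= 3: N-N =  0 → A
  i= 4: A-F = 21 → V
  i= 5: M-X = 15 → P
  i= 6: G-P = 17 → R
  i= 7: M-M =  0 → A
  i= 8: W-Y = 24 → Y
  i= 9: M-M =  0 → A
  i=10: I-N = 21 → V
  i=11: Q-B = 15 → P
  i=12: T-C = 17 → R
  i=13: J-J =  0 → A
  i=14: T-V = 24 → Y
  i=15: T-T =  0 → A
  i=16: C-H = 21 → V
  i=17: F-Q = 15 → P
  i=18: X-G = 17 → R
  i=19: E-E =  0 → A
  i=20: C-E = 24 → Y
  i=21: F-F =  0 → A
  i=22: C-H = 21 → V
  i=23: C-N = 15 → P
  shifts repeat with period 6: RAYAVP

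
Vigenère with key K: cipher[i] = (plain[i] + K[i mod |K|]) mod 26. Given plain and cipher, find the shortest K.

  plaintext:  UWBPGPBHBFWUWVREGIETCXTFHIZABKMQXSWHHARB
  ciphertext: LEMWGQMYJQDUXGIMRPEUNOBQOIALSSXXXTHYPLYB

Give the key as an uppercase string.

  i= 0: L-U = 17 → R
  i= 1: E-W =  8 → I
  i= 2: M-B = 11 → L
  i= 3: W-P =  7 → H
  i= 4: G-G =  0 → A
  i= 5: Q-P =  1 → B
  i= 6: M-B = 11 → L
  i= 7: Y-H = 17 → R
  i= 8: J-B =  8 → I
  i= 9: Q-F = 11 → L
  i=10: D-W =  7 → H
  i=11: U-U =  0 → A
  i=12: X-W =  1 → B
  i=13: G-V = 11 → L
  i=14: I-R = 17 → R
  i=15: M-E =  8 → I
  i=16: R-G = 11 → L
  i=17: P-I =  7 → H
  i=18: E-E =  0 → A
  i=19: U-T =  1 → B
  i=20: N-C = 11 → L
  i=21: O-X = 17 → R
  i=22: B-T =  8 → I
  i=23: Q-F = 11 → L
  i=24: O-H =  7 → H
  i=25: I-I =  0 → A
  i=26: A-Z =  1 → B
  i=27: L-A = 11 → L
  i=28: S-B = 17 → R
  i=29: S-K =  8 → I
  i=30: X-M = 11 → L
  i=31: X-Q =  7 → H
  i=32: X-X =  0 → A
  i=33: T-S =  1 → B
  i=34: H-W = 11 → L
  i=35: Y-H = 17 → R
  i=36: P-H =  8 → I
  i=37: L-A = 11 → L
  i=38: Y-R =  7 → H
  i=39: B-B =  0 → A
  shifts repeat with period 7: RILHABL

RILHABL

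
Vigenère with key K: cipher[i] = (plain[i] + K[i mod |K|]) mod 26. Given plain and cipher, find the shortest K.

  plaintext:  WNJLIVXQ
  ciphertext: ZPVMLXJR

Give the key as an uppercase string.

  i= 0: Z-W =  3 → D
  i= 1: P-N =  2 → C
  i= 2: V-J = 12 → M
  i= 3: M-L =  1 → B
  i= 4: L-I =  3 → D
  i= 5: X-V =  2 → C
  i= 6: J-X = 12 → M
  i= 7: R-Q =  1 → B
  shifts repeat with period 4: DCMB

DCMB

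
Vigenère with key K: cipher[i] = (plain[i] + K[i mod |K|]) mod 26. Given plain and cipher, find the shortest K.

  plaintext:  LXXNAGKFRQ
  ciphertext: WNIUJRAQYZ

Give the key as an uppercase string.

  i= 0: W-L = 11 → L
  i= 1: N-X = 16 → Q
  i= 2: I-X = 11 → L
  i= 3: U-N =  7 → H
  i= 4: J-A =  9 → J
  i= 5: R-G = 11 → L
  i= 6: A-K = 16 → Q
  i= 7: Q-F = 11 → L
  i= 8: Y-R =  7 → H
  i= 9: Z-Q =  9 → J
  shifts repeat with period 5: LQLHJ

LQLHJ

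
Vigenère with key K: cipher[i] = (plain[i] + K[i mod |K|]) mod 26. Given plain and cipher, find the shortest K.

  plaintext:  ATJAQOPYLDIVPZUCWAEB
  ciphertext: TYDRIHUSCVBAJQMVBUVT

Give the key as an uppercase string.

TFURS

  i= 0: T-A = 19 → T
  i= 1: Y-T =  5 → F
  i= 2: D-J = 20 → U
  i= 3: R-A = 17 → R
  i= 4: I-Q = 18 → S
  i= 5: H-O = 19 → T
  i= 6: U-P =  5 → F
  i= 7: S-Y = 20 → U
  i= 8: C-L = 17 → R
  i= 9: V-D = 18 → S
  i=10: B-I = 19 → T
  i=11: A-V =  5 → F
  i=12: J-P = 20 → U
  i=13: Q-Z = 17 → R
  i=14: M-U = 18 → S
  i=15: V-C = 19 → T
  i=16: B-W =  5 → F
  i=17: U-A = 20 → U
  i=18: V-E = 17 → R
  i=19: T-B = 18 → S
  shifts repeat with period 5: TFURS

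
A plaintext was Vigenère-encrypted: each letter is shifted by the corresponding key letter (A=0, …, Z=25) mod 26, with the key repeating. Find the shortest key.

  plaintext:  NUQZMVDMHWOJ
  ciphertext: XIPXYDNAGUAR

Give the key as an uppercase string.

  i= 0: X-N = 10 → K
  i= 1: I-U = 14 → O
  i= 2: P-Q = 25 → Z
  i= 3: X-Z = 24 → Y
  i= 4: Y-M = 12 → M
  i= 5: D-V =  8 → I
  i= 6: N-D = 10 → K
  i= 7: A-M = 14 → O
  i= 8: G-H = 25 → Z
  i= 9: U-W = 24 → Y
  i=10: A-O = 12 → M
  i=11: R-J =  8 → I
  shifts repeat with period 6: KOZYMI

KOZYMI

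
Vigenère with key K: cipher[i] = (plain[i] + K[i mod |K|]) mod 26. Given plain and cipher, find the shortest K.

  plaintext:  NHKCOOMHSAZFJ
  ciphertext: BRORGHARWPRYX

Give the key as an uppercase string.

OKEPST

  i= 0: B-N = 14 → O
  i= 1: R-H = 10 → K
  i= 2: O-K =  4 → E
  i= 3: R-C = 15 → P
  i= 4: G-O = 18 → S
  i= 5: H-O = 19 → T
  i= 6: A-M = 14 → O
  i= 7: R-H = 10 → K
  i= 8: W-S =  4 → E
  i= 9: P-A = 15 → P
  i=10: R-Z = 18 → S
  i=11: Y-F = 19 → T
  i=12: X-J = 14 → O
  shifts repeat with period 6: OKEPST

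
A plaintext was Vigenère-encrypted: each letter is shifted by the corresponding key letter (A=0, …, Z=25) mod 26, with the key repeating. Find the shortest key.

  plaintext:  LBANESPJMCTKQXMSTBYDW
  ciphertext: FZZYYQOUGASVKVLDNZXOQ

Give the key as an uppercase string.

UYZL

  i= 0: F-L = 20 → U
  i= 1: Z-B = 24 → Y
  i= 2: Z-A = 25 → Z
  i= 3: Y-N = 11 → L
  i= 4: Y-E = 20 → U
  i= 5: Q-S = 24 → Y
  i= 6: O-P = 25 → Z
  i= 7: U-J = 11 → L
  i= 8: G-M = 20 → U
  i= 9: A-C = 24 → Y
  i=10: S-T = 25 → Z
  i=11: V-K = 11 → L
  i=12: K-Q = 20 → U
  i=13: V-X = 24 → Y
  i=14: L-M = 25 → Z
  i=15: D-S = 11 → L
  i=16: N-T = 20 → U
  i=17: Z-B = 24 → Y
  i=18: X-Y = 25 → Z
  i=19: O-D = 11 → L
  i=20: Q-W = 20 → U
  shifts repeat with period 4: UYZL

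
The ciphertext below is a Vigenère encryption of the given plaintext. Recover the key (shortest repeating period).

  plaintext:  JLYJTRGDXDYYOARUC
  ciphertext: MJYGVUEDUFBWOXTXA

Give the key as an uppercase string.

DYAXC

  i= 0: M-J =  3 → D
  i= 1: J-L = 24 → Y
  i= 2: Y-Y =  0 → A
  i= 3: G-J = 23 → X
  i= 4: V-T =  2 → C
  i= 5: U-R =  3 → D
  i= 6: E-G = 24 → Y
  i= 7: D-D =  0 → A
  i= 8: U-X = 23 → X
  i= 9: F-D =  2 → C
  i=10: B-Y =  3 → D
  i=11: W-Y = 24 → Y
  i=12: O-O =  0 → A
  i=13: X-A = 23 → X
  i=14: T-R =  2 → C
  i=15: X-U =  3 → D
  i=16: A-C = 24 → Y
  shifts repeat with period 5: DYAXC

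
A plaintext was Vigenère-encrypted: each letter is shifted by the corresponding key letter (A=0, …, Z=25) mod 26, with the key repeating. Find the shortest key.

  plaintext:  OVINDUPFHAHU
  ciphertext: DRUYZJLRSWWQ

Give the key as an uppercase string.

PWMLW

  i= 0: D-O = 15 → P
  i= 1: R-V = 22 → W
  i= 2: U-I = 12 → M
  i= 3: Y-N = 11 → L
  i= 4: Z-D = 22 → W
  i= 5: J-U = 15 → P
  i= 6: L-P = 22 → W
  i= 7: R-F = 12 → M
  i= 8: S-H = 11 → L
  i= 9: W-A = 22 → W
  i=10: W-H = 15 → P
  i=11: Q-U = 22 → W
  shifts repeat with period 5: PWMLW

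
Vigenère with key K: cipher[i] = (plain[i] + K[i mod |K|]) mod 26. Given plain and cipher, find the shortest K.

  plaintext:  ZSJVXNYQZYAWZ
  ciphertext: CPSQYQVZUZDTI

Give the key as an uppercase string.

DXJVB

  i= 0: C-Z =  3 → D
  i= 1: P-S = 23 → X
  i= 2: S-J =  9 → J
  i= 3: Q-V = 21 → V
  i= 4: Y-X =  1 → B
  i= 5: Q-N =  3 → D
  i= 6: V-Y = 23 → X
  i= 7: Z-Q =  9 → J
  i= 8: U-Z = 21 → V
  i= 9: Z-Y =  1 → B
  i=10: D-A =  3 → D
  i=11: T-W = 23 → X
  i=12: I-Z =  9 → J
  shifts repeat with period 5: DXJVB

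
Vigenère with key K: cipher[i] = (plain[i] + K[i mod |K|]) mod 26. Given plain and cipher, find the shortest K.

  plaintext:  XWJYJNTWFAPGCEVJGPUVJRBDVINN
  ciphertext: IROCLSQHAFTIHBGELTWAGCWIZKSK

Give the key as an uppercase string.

  i= 0: I-X = 11 → L
  i= 1: R-W = 21 → V
  i= 2: O-J =  5 → F
  i= 3: C-Y =  4 → E
  i= 4: L-J =  2 → C
  i= 5: S-N =  5 → F
  i= 6: Q-T = 23 → X
  i= 7: H-W = 11 → L
  i= 8: A-F = 21 → V
  i= 9: F-A =  5 → F
  i=10: T-P =  4 → E
  i=11: I-G =  2 → C
  i=12: H-C =  5 → F
  i=13: B-E = 23 → X
  i=14: G-V = 11 → L
  i=15: E-J = 21 → V
  i=16: L-G =  5 → F
  i=17: T-P =  4 → E
  i=18: W-U =  2 → C
  i=19: A-V =  5 → F
  i=20: G-J = 23 → X
  i=21: C-R = 11 → L
  i=22: W-B = 21 → V
  i=23: I-D =  5 → F
  i=24: Z-V =  4 → E
  i=25: K-I =  2 → C
  i=26: S-N =  5 → F
  i=27: K-N = 23 → X
  shifts repeat with period 7: LVFECFX

LVFECFX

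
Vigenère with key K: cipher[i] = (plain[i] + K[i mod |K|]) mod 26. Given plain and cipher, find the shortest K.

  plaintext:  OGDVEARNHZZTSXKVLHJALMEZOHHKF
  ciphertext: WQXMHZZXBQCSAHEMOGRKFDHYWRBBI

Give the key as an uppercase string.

IKURDZ

  i= 0: W-O =  8 → I
  i= 1: Q-G = 10 → K
  i= 2: X-D = 20 → U
  i= 3: M-V = 17 → R
  i= 4: H-E =  3 → D
  i= 5: Z-A = 25 → Z
  i= 6: Z-R =  8 → I
  i= 7: X-N = 10 → K
  i= 8: B-H = 20 → U
  i= 9: Q-Z = 17 → R
  i=10: C-Z =  3 → D
  i=11: S-T = 25 → Z
  i=12: A-S =  8 → I
  i=13: H-X = 10 → K
  i=14: E-K = 20 → U
  i=15: M-V = 17 → R
  i=16: O-L =  3 → D
  i=17: G-H = 25 → Z
  i=18: R-J =  8 → I
  i=19: K-A = 10 → K
  i=20: F-L = 20 → U
  i=21: D-M = 17 → R
  i=22: H-E =  3 → D
  i=23: Y-Z = 25 → Z
  i=24: W-O =  8 → I
  i=25: R-H = 10 → K
  i=26: B-H = 20 → U
  i=27: B-K = 17 → R
  i=28: I-F =  3 → D
  shifts repeat with period 6: IKURDZ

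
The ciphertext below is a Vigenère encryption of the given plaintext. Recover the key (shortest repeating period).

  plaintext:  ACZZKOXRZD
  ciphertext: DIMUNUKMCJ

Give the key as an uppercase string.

DGNV

  i= 0: D-A =  3 → D
  i= 1: I-C =  6 → G
  i= 2: M-Z = 13 → N
  i= 3: U-Z = 21 → V
  i= 4: N-K =  3 → D
  i= 5: U-O =  6 → G
  i= 6: K-X = 13 → N
  i= 7: M-R = 21 → V
  i= 8: C-Z =  3 → D
  i= 9: J-D =  6 → G
  shifts repeat with period 4: DGNV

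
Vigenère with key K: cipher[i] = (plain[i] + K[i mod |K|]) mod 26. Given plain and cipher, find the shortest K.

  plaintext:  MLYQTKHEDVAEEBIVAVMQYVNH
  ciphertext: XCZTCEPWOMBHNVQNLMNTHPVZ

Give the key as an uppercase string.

  i= 0: X-M = 11 → L
  i= 1: C-L = 17 → R
  i= 2: Z-Y =  1 → B
  i= 3: T-Q =  3 → D
  i= 4: C-T =  9 → J
  i= 5: E-K = 20 → U
  i= 6: P-H =  8 → I
  i= 7: W-E = 18 → S
  i= 8: O-D = 11 → L
  i= 9: M-V = 17 → R
  i=10: B-A =  1 → B
  i=11: H-E =  3 → D
  i=12: N-E =  9 → J
  i=13: V-B = 20 → U
  i=14: Q-I =  8 → I
  i=15: N-V = 18 → S
  i=16: L-A = 11 → L
  i=17: M-V = 17 → R
  i=18: N-M =  1 → B
  i=19: T-Q =  3 → D
  i=20: H-Y =  9 → J
  i=21: P-V = 20 → U
  i=22: V-N =  8 → I
  i=23: Z-H = 18 → S
  shifts repeat with period 8: LRBDJUIS

LRBDJUIS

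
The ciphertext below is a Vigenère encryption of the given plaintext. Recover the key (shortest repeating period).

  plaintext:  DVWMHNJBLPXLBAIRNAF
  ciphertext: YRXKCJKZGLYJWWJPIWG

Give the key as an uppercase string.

VWBY

  i= 0: Y-D = 21 → V
  i= 1: R-V = 22 → W
  i= 2: X-W =  1 → B
  i= 3: K-M = 24 → Y
  i= 4: C-H = 21 → V
  i= 5: J-N = 22 → W
  i= 6: K-J =  1 → B
  i= 7: Z-B = 24 → Y
  i= 8: G-L = 21 → V
  i= 9: L-P = 22 → W
  i=10: Y-X =  1 → B
  i=11: J-L = 24 → Y
  i=12: W-B = 21 → V
  i=13: W-A = 22 → W
  i=14: J-I =  1 → B
  i=15: P-R = 24 → Y
  i=16: I-N = 21 → V
  i=17: W-A = 22 → W
  i=18: G-F =  1 → B
  shifts repeat with period 4: VWBY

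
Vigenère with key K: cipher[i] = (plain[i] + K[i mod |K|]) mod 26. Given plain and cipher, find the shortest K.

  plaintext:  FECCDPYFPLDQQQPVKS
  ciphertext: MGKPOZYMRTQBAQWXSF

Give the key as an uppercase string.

  i= 0: M-F =  7 → H
  i= 1: G-E =  2 → C
  i= 2: K-C =  8 → I
  i= 3: P-C = 13 → N
  i= 4: O-D = 11 → L
  i= 5: Z-P = 10 → K
  i= 6: Y-Y =  0 → A
  i= 7: M-F =  7 → H
  i= 8: R-P =  2 → C
  i= 9: T-L =  8 → I
  i=10: Q-D = 13 → N
  i=11: B-Q = 11 → L
  i=12: A-Q = 10 → K
  i=13: Q-Q =  0 → A
  i=14: W-P =  7 → H
  i=15: X-V =  2 → C
  i=16: S-K =  8 → I
  i=17: F-S = 13 → N
  shifts repeat with period 7: HCINLKA

HCINLKA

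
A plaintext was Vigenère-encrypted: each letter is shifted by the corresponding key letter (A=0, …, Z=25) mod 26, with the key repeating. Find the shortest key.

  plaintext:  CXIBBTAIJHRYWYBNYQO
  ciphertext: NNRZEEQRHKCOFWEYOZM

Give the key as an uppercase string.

LQJYD

  i= 0: N-C = 11 → L
  i= 1: N-X = 16 → Q
  i= 2: R-I =  9 → J
  i= 3: Z-B = 24 → Y
  i= 4: E-B =  3 → D
  i= 5: E-T = 11 → L
  i= 6: Q-A = 16 → Q
  i= 7: R-I =  9 → J
  i= 8: H-J = 24 → Y
  i= 9: K-H =  3 → D
  i=10: C-R = 11 → L
  i=11: O-Y = 16 → Q
  i=12: F-W =  9 → J
  i=13: W-Y = 24 → Y
  i=14: E-B =  3 → D
  i=15: Y-N = 11 → L
  i=16: O-Y = 16 → Q
  i=17: Z-Q =  9 → J
  i=18: M-O = 24 → Y
  shifts repeat with period 5: LQJYD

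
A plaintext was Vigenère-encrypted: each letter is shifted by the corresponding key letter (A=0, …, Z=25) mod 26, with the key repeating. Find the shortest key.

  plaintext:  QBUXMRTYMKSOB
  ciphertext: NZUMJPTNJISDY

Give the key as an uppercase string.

  i= 0: N-Q = 23 → X
  i= 1: Z-B = 24 → Y
  i= 2: U-U =  0 → A
  i= 3: M-X = 15 → P
  i= 4: J-M = 23 → X
  i= 5: P-R = 24 → Y
  i= 6: T-T =  0 → A
  i= 7: N-Y = 15 → P
  i= 8: J-M = 23 → X
  i= 9: I-K = 24 → Y
  i=10: S-S =  0 → A
  i=11: D-O = 15 → P
  i=12: Y-B = 23 → X
  shifts repeat with period 4: XYAP

XYAP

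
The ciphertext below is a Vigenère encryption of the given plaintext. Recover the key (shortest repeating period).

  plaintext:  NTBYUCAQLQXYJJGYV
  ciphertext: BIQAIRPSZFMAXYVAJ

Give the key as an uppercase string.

OPPC

  i= 0: B-N = 14 → O
  i= 1: I-T = 15 → P
  i= 2: Q-B = 15 → P
  i= 3: A-Y =  2 → C
  i= 4: I-U = 14 → O
  i= 5: R-C = 15 → P
  i= 6: P-A = 15 → P
  i= 7: S-Q =  2 → C
  i= 8: Z-L = 14 → O
  i= 9: F-Q = 15 → P
  i=10: M-X = 15 → P
  i=11: A-Y =  2 → C
  i=12: X-J = 14 → O
  i=13: Y-J = 15 → P
  i=14: V-G = 15 → P
  i=15: A-Y =  2 → C
  i=16: J-V = 14 → O
  shifts repeat with period 4: OPPC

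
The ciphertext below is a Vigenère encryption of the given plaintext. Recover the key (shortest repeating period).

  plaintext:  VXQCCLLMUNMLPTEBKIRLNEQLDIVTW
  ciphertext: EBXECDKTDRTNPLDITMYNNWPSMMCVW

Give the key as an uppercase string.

JEHCASZH

  i= 0: E-V =  9 → J
  i= 1: B-X =  4 → E
  i= 2: X-Q =  7 → H
  i= 3: E-C =  2 → C
  i= 4: C-C =  0 → A
  i= 5: D-L = 18 → S
  i= 6: K-L = 25 → Z
  i= 7: T-M =  7 → H
  i= 8: D-U =  9 → J
  i= 9: R-N =  4 → E
  i=10: T-M =  7 → H
  i=11: N-L =  2 → C
  i=12: P-P =  0 → A
  i=13: L-T = 18 → S
  i=14: D-E = 25 → Z
  i=15: I-B =  7 → H
  i=16: T-K =  9 → J
  i=17: M-I =  4 → E
  i=18: Y-R =  7 → H
  i=19: N-L =  2 → C
  i=20: N-N =  0 → A
  i=21: W-E = 18 → S
  i=22: P-Q = 25 → Z
  i=23: S-L =  7 → H
  i=24: M-D =  9 → J
  i=25: M-I =  4 → E
  i=26: C-V =  7 → H
  i=27: V-T =  2 → C
  i=28: W-W =  0 → A
  shifts repeat with period 8: JEHCASZH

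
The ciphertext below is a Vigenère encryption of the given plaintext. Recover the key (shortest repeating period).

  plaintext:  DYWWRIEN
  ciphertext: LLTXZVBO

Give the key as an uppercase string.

INXB

  i= 0: L-D =  8 → I
  i= 1: L-Y = 13 → N
  i= 2: T-W = 23 → X
  i= 3: X-W =  1 → B
  i= 4: Z-R =  8 → I
  i= 5: V-I = 13 → N
  i= 6: B-E = 23 → X
  i= 7: O-N =  1 → B
  shifts repeat with period 4: INXB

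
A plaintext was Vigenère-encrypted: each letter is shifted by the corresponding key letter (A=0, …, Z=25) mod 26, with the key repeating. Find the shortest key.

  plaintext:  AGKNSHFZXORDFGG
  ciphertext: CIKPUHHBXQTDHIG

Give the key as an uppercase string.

CCA

  i= 0: C-A =  2 → C
  i= 1: I-G =  2 → C
  i= 2: K-K =  0 → A
  i= 3: P-N =  2 → C
  i= 4: U-S =  2 → C
  i= 5: H-H =  0 → A
  i= 6: H-F =  2 → C
  i= 7: B-Z =  2 → C
  i= 8: X-X =  0 → A
  i= 9: Q-O =  2 → C
  i=10: T-R =  2 → C
  i=11: D-D =  0 → A
  i=12: H-F =  2 → C
  i=13: I-G =  2 → C
  i=14: G-G =  0 → A
  shifts repeat with period 3: CCA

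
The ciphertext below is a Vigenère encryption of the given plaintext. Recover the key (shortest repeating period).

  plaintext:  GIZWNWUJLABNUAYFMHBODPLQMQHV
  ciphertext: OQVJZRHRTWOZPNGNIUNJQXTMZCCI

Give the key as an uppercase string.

IIWNMVN

  i= 0: O-G =  8 → I
  i= 1: Q-I =  8 → I
  i= 2: V-Z = 22 → W
  i= 3: J-W = 13 → N
  i= 4: Z-N = 12 → M
  i= 5: R-W = 21 → V
  i= 6: H-U = 13 → N
  i= 7: R-J =  8 → I
  i= 8: T-L =  8 → I
  i= 9: W-A = 22 → W
  i=10: O-B = 13 → N
  i=11: Z-N = 12 → M
  i=12: P-U = 21 → V
  i=13: N-A = 13 → N
  i=14: G-Y =  8 → I
  i=15: N-F =  8 → I
  i=16: I-M = 22 → W
  i=17: U-H = 13 → N
  i=18: N-B = 12 → M
  i=19: J-O = 21 → V
  i=20: Q-D = 13 → N
  i=21: X-P =  8 → I
  i=22: T-L =  8 → I
  i=23: M-Q = 22 → W
  i=24: Z-M = 13 → N
  i=25: C-Q = 12 → M
  i=26: C-H = 21 → V
  i=27: I-V = 13 → N
  shifts repeat with period 7: IIWNMVN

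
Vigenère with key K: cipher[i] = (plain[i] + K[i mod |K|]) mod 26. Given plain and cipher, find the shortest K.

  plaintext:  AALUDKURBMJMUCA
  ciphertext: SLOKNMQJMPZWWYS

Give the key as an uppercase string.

  i= 0: S-A = 18 → S
  i= 1: L-A = 11 → L
  i= 2: O-L =  3 → D
  i= 3: K-U = 16 → Q
  i= 4: N-D = 10 → K
  i= 5: M-K =  2 → C
  i= 6: Q-U = 22 → W
  i= 7: J-R = 18 → S
  i= 8: M-B = 11 → L
  i= 9: P-M =  3 → D
  i=10: Z-J = 16 → Q
  i=11: W-M = 10 → K
  i=12: W-U =  2 → C
  i=13: Y-C = 22 → W
  i=14: S-A = 18 → S
  shifts repeat with period 7: SLDQKCW

SLDQKCW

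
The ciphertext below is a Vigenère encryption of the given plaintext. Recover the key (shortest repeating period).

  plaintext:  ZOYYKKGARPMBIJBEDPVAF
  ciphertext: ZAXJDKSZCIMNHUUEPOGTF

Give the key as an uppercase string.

  i= 0: Z-Z =  0 → A
  i= 1: A-O = 12 → M
  i= 2: X-Y = 25 → Z
  i= 3: J-Y = 11 → L
  i= 4: D-K = 19 → T
  i= 5: K-K =  0 → A
  i= 6: S-G = 12 → M
  i= 7: Z-A = 25 → Z
  i= 8: C-R = 11 → L
  i= 9: I-P = 19 → T
  i=10: M-M =  0 → A
  i=11: N-B = 12 → M
  i=12: H-I = 25 → Z
  i=13: U-J = 11 → L
  i=14: U-B = 19 → T
  i=15: E-E =  0 → A
  i=16: P-D = 12 → M
  i=17: O-P = 25 → Z
  i=18: G-V = 11 → L
  i=19: T-A = 19 → T
  i=20: F-F =  0 → A
  shifts repeat with period 5: AMZLT

AMZLT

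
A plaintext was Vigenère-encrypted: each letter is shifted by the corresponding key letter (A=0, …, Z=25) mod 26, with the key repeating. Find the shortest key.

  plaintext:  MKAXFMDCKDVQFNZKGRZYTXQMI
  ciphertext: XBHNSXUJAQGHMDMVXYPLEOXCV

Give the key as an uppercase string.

LRHQN

  i= 0: X-M = 11 → L
  i= 1: B-K = 17 → R
  i= 2: H-A =  7 → H
  i= 3: N-X = 16 → Q
  i= 4: S-F = 13 → N
  i= 5: X-M = 11 → L
  i= 6: U-D = 17 → R
  i= 7: J-C =  7 → H
  i= 8: A-K = 16 → Q
  i= 9: Q-D = 13 → N
  i=10: G-V = 11 → L
  i=11: H-Q = 17 → R
  i=12: M-F =  7 → H
  i=13: D-N = 16 → Q
  i=14: M-Z = 13 → N
  i=15: V-K = 11 → L
  i=16: X-G = 17 → R
  i=17: Y-R =  7 → H
  i=18: P-Z = 16 → Q
  i=19: L-Y = 13 → N
  i=20: E-T = 11 → L
  i=21: O-X = 17 → R
  i=22: X-Q =  7 → H
  i=23: C-M = 16 → Q
  i=24: V-I = 13 → N
  shifts repeat with period 5: LRHQN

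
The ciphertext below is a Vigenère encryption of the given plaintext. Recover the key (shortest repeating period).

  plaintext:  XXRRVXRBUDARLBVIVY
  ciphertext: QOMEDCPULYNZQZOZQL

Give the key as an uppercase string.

TRVNIFY

  i= 0: Q-X = 19 → T
  i= 1: O-X = 17 → R
  i= 2: M-R = 21 → V
  i= 3: E-R = 13 → N
  i= 4: D-V =  8 → I
  i= 5: C-X =  5 → F
  i= 6: P-R = 24 → Y
  i= 7: U-B = 19 → T
  i= 8: L-U = 17 → R
  i= 9: Y-D = 21 → V
  i=10: N-A = 13 → N
  i=11: Z-R =  8 → I
  i=12: Q-L =  5 → F
  i=13: Z-B = 24 → Y
  i=14: O-V = 19 → T
  i=15: Z-I = 17 → R
  i=16: Q-V = 21 → V
  i=17: L-Y = 13 → N
  shifts repeat with period 7: TRVNIFY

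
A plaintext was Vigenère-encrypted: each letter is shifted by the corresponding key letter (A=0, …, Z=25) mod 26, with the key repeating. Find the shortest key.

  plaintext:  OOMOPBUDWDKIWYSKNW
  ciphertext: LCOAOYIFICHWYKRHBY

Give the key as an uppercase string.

XOCMZ

  i= 0: L-O = 23 → X
  i= 1: C-O = 14 → O
  i= 2: O-M =  2 → C
  i= 3: A-O = 12 → M
  i= 4: O-P = 25 → Z
  i= 5: Y-B = 23 → X
  i= 6: I-U = 14 → O
  i= 7: F-D =  2 → C
  i= 8: I-W = 12 → M
  i= 9: C-D = 25 → Z
  i=10: H-K = 23 → X
  i=11: W-I = 14 → O
  i=12: Y-W =  2 → C
  i=13: K-Y = 12 → M
  i=14: R-S = 25 → Z
  i=15: H-K = 23 → X
  i=16: B-N = 14 → O
  i=17: Y-W =  2 → C
  shifts repeat with period 5: XOCMZ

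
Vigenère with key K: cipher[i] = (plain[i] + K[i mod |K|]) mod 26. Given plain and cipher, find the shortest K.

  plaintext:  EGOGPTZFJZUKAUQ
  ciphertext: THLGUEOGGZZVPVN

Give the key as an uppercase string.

PBXAFL

  i= 0: T-E = 15 → P
  i= 1: H-G =  1 → B
  i= 2: L-O = 23 → X
  i= 3: G-G =  0 → A
  i= 4: U-P =  5 → F
  i= 5: E-T = 11 → L
  i= 6: O-Z = 15 → P
  i= 7: G-F =  1 → B
  i= 8: G-J = 23 → X
  i= 9: Z-Z =  0 → A
  i=10: Z-U =  5 → F
  i=11: V-K = 11 → L
  i=12: P-A = 15 → P
  i=13: V-U =  1 → B
  i=14: N-Q = 23 → X
  shifts repeat with period 6: PBXAFL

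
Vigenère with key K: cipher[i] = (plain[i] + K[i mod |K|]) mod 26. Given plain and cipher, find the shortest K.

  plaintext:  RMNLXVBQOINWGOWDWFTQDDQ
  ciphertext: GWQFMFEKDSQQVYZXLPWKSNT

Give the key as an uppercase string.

PKDU

  i= 0: G-R = 15 → P
  i= 1: W-M = 10 → K
  i= 2: Q-N =  3 → D
  i= 3: F-L = 20 → U
  i= 4: M-X = 15 → P
  i= 5: F-V = 10 → K
  i= 6: E-B =  3 → D
  i= 7: K-Q = 20 → U
  i= 8: D-O = 15 → P
  i= 9: S-I = 10 → K
  i=10: Q-N =  3 → D
  i=11: Q-W = 20 → U
  i=12: V-G = 15 → P
  i=13: Y-O = 10 → K
  i=14: Z-W =  3 → D
  i=15: X-D = 20 → U
  i=16: L-W = 15 → P
  i=17: P-F = 10 → K
  i=18: W-T =  3 → D
  i=19: K-Q = 20 → U
  i=20: S-D = 15 → P
  i=21: N-D = 10 → K
  i=22: T-Q =  3 → D
  shifts repeat with period 4: PKDU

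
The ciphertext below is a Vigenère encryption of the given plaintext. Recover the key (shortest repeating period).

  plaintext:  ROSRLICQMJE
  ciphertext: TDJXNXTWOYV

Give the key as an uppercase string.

CPRG

  i= 0: T-R =  2 → C
  i= 1: D-O = 15 → P
  i= 2: J-S = 17 → R
  i= 3: X-R =  6 → G
  i= 4: N-L =  2 → C
  i= 5: X-I = 15 → P
  i= 6: T-C = 17 → R
  i= 7: W-Q =  6 → G
  i= 8: O-M =  2 → C
  i= 9: Y-J = 15 → P
  i=10: V-E = 17 → R
  shifts repeat with period 4: CPRG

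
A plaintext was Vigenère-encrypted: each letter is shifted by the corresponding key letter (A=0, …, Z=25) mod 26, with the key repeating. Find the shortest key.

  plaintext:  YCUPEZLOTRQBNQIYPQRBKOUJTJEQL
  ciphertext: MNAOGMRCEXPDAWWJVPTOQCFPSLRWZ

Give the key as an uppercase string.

  i= 0: M-Y = 14 → O
  i= 1: N-C = 11 → L
  i= 2: A-U =  6 → G
  i= 3: O-P = 25 → Z
  i= 4: G-E =  2 → C
  i= 5: M-Z = 13 → N
  i= 6: R-L =  6 → G
  i= 7: C-O = 14 → O
  i= 8: E-T = 11 → L
  i= 9: X-R =  6 → G
  i=10: P-Q = 25 → Z
  i=11: D-B =  2 → C
  i=12: A-N = 13 → N
  i=13: W-Q =  6 → G
  i=14: W-I = 14 → O
  i=15: J-Y = 11 → L
  i=16: V-P =  6 → G
  i=17: P-Q = 25 → Z
  i=18: T-R =  2 → C
  i=19: O-B = 13 → N
  i=20: Q-K =  6 → G
  i=21: C-O = 14 → O
  i=22: F-U = 11 → L
  i=23: P-J =  6 → G
  i=24: S-T = 25 → Z
  i=25: L-J =  2 → C
  i=26: R-E = 13 → N
  i=27: W-Q =  6 → G
  i=28: Z-L = 14 → O
  shifts repeat with period 7: OLGZCNG

OLGZCNG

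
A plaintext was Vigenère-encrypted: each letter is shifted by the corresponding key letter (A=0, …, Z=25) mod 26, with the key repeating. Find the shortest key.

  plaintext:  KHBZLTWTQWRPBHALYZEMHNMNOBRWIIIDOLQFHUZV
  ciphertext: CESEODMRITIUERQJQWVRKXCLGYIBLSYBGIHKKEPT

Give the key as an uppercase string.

  i= 0: C-K = 18 → S
  i= 1: E-H = 23 → X
  i= 2: S-B = 17 → R
  i= 3: E-Z =  5 → F
  i= 4: O-L =  3 → D
  i= 5: D-T = 10 → K
  i= 6: M-W = 16 → Q
  i= 7: R-T = 24 → Y
  i= 8: I-Q = 18 → S
  i= 9: T-W = 23 → X
  i=10: I-R = 17 → R
  i=11: U-P =  5 → F
  i=12: E-B =  3 → D
  i=13: R-H = 10 → K
  i=14: Q-A = 16 → Q
  i=15: J-L = 24 → Y
  i=16: Q-Y = 18 → S
  i=17: W-Z = 23 → X
  i=18: V-E = 17 → R
  i=19: R-M =  5 → F
  i=20: K-H =  3 → D
  i=21: X-N = 10 → K
  i=22: C-M = 16 → Q
  i=23: L-N = 24 → Y
  i=24: G-O = 18 → S
  i=25: Y-B = 23 → X
  i=26: I-R = 17 → R
  i=27: B-W =  5 → F
  i=28: L-I =  3 → D
  i=29: S-I = 10 → K
  i=30: Y-I = 16 → Q
  i=31: B-D = 24 → Y
  i=32: G-O = 18 → S
  i=33: I-L = 23 → X
  i=34: H-Q = 17 → R
  i=35: K-F =  5 → F
  i=36: K-H =  3 → D
  i=37: E-U = 10 → K
  i=38: P-Z = 16 → Q
  i=39: T-V = 24 → Y
  shifts repeat with period 8: SXRFDKQY

SXRFDKQY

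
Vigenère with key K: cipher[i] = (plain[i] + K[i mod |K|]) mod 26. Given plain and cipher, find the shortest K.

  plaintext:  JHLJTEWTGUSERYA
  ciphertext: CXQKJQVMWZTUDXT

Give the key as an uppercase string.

  i= 0: C-J = 19 → T
  i= 1: X-H = 16 → Q
  i= 2: Q-L =  5 → F
  i= 3: K-J =  1 → B
  i= 4: J-T = 16 → Q
  i= 5: Q-E = 12 → M
  i= 6: V-W = 25 → Z
  i= 7: M-T = 19 → T
  i= 8: W-G = 16 → Q
  i= 9: Z-U =  5 → F
  i=10: T-S =  1 → B
  i=11: U-E = 16 → Q
  i=12: D-R = 12 → M
  i=13: X-Y = 25 → Z
  i=14: T-A = 19 → T
  shifts repeat with period 7: TQFBQMZ

TQFBQMZ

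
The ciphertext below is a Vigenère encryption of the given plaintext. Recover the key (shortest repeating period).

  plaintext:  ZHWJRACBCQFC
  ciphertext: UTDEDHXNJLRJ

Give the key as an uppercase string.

  i= 0: U-Z = 21 → V
  i= 1: T-H = 12 → M
  i= 2: D-W =  7 → H
  i= 3: E-J = 21 → V
  i= 4: D-R = 12 → M
  i= 5: H-A =  7 → H
  i= 6: X-C = 21 → V
  i= 7: N-B = 12 → M
  i= 8: J-C =  7 → H
  i= 9: L-Q = 21 → V
  i=10: R-F = 12 → M
  i=11: J-C =  7 → H
  shifts repeat with period 3: VMH

VMH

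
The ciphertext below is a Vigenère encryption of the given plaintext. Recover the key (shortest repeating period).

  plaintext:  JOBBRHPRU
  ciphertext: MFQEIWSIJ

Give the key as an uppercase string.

DRP

  i= 0: M-J =  3 → D
  i= 1: F-O = 17 → R
  i= 2: Q-B = 15 → P
  i= 3: E-B =  3 → D
  i= 4: I-R = 17 → R
  i= 5: W-H = 15 → P
  i= 6: S-P =  3 → D
  i= 7: I-R = 17 → R
  i= 8: J-U = 15 → P
  shifts repeat with period 3: DRP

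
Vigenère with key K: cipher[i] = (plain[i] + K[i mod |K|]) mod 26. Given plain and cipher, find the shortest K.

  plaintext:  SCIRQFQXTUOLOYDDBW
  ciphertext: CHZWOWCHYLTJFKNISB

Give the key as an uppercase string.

KFRFYRM

  i= 0: C-S = 10 → K
  i= 1: H-C =  5 → F
  i= 2: Z-I = 17 → R
  i= 3: W-R =  5 → F
  i= 4: O-Q = 24 → Y
  i= 5: W-F = 17 → R
  i= 6: C-Q = 12 → M
  i= 7: H-X = 10 → K
  i= 8: Y-T =  5 → F
  i= 9: L-U = 17 → R
  i=10: T-O =  5 → F
  i=11: J-L = 24 → Y
  i=12: F-O = 17 → R
  i=13: K-Y = 12 → M
  i=14: N-D = 10 → K
  i=15: I-D =  5 → F
  i=16: S-B = 17 → R
  i=17: B-W =  5 → F
  shifts repeat with period 7: KFRFYRM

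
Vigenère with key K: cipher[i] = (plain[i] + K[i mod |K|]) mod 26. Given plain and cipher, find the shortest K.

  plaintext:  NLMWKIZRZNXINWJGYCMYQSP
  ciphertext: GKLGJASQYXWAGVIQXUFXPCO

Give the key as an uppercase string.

  i= 0: G-N = 19 → T
  i= 1: K-L = 25 → Z
  i= 2: L-M = 25 → Z
  i= 3: G-W = 10 → K
  i= 4: J-K = 25 → Z
  i= 5: A-I = 18 → S
  i= 6: S-Z = 19 → T
  i= 7: Q-R = 25 → Z
  i= 8: Y-Z = 25 → Z
  i= 9: X-N = 10 → K
  i=10: W-X = 25 → Z
  i=11: A-I = 18 → S
  i=12: G-N = 19 → T
  i=13: V-W = 25 → Z
  i=14: I-J = 25 → Z
  i=15: Q-G = 10 → K
  i=16: X-Y = 25 → Z
  i=17: U-C = 18 → S
  i=18: F-M = 19 → T
  i=19: X-Y = 25 → Z
  i=20: P-Q = 25 → Z
  i=21: C-S = 10 → K
  i=22: O-P = 25 → Z
  shifts repeat with period 6: TZZKZS

TZZKZS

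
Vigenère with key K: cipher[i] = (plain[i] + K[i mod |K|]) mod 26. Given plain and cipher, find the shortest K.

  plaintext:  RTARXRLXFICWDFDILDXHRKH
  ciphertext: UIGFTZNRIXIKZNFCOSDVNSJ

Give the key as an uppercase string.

  i= 0: U-R =  3 → D
  i= 1: I-T = 15 → P
  i= 2: G-A =  6 → G
  i= 3: F-R = 14 → O
  i= 4: T-X = 22 → W
  i= 5: Z-R =  8 → I
  i= 6: N-L =  2 → C
  i= 7: R-X = 20 → U
  i= 8: I-F =  3 → D
  i= 9: X-I = 15 → P
  i=10: I-C =  6 → G
  i=11: K-W = 14 → O
  i=12: Z-D = 22 → W
  i=13: N-F =  8 → I
  i=14: F-D =  2 → C
  i=15: C-I = 20 → U
  i=16: O-L =  3 → D
  i=17: S-D = 15 → P
  i=18: D-X =  6 → G
  i=19: V-H = 14 → O
  i=20: N-R = 22 → W
  i=21: S-K =  8 → I
  i=22: J-H =  2 → C
  shifts repeat with period 8: DPGOWICU

DPGOWICU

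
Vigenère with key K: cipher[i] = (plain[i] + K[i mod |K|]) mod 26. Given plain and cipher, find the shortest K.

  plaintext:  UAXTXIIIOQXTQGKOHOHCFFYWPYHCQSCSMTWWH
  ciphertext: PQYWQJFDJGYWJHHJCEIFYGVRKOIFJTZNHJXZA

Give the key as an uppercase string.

VQBDTBXV

  i= 0: P-U = 21 → V
  i= 1: Q-A = 16 → Q
  i= 2: Y-X =  1 → B
  i= 3: W-T =  3 → D
  i= 4: Q-X = 19 → T
  i= 5: J-I =  1 → B
  i= 6: F-I = 23 → X
  i= 7: D-I = 21 → V
  i= 8: J-O = 21 → V
  i= 9: G-Q = 16 → Q
  i=10: Y-X =  1 → B
  i=11: W-T =  3 → D
  i=12: J-Q = 19 → T
  i=13: H-G =  1 → B
  i=14: H-K = 23 → X
  i=15: J-O = 21 → V
  i=16: C-H = 21 → V
  i=17: E-O = 16 → Q
  i=18: I-H =  1 → B
  i=19: F-C =  3 → D
  i=20: Y-F = 19 → T
  i=21: G-F =  1 → B
  i=22: V-Y = 23 → X
  i=23: R-W = 21 → V
  i=24: K-P = 21 → V
  i=25: O-Y = 16 → Q
  i=26: I-H =  1 → B
  i=27: F-C =  3 → D
  i=28: J-Q = 19 → T
  i=29: T-S =  1 → B
  i=30: Z-C = 23 → X
  i=31: N-S = 21 → V
  i=32: H-M = 21 → V
  i=33: J-T = 16 → Q
  i=34: X-W =  1 → B
  i=35: Z-W =  3 → D
  i=36: A-H = 19 → T
  shifts repeat with period 8: VQBDTBXV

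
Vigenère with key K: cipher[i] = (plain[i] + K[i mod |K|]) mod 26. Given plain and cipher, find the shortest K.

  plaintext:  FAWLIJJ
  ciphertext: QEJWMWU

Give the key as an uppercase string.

  i= 0: Q-F = 11 → L
  i= 1: E-A =  4 → E
  i= 2: J-W = 13 → N
  i= 3: W-L = 11 → L
  i= 4: M-I =  4 → E
  i= 5: W-J = 13 → N
  i= 6: U-J = 11 → L
  shifts repeat with period 3: LEN

LEN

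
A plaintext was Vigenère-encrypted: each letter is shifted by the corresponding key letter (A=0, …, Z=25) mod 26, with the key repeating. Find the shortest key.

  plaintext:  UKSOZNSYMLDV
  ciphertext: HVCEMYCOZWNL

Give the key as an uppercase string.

  i= 0: H-U = 13 → N
  i= 1: V-K = 11 → L
  i= 2: C-S = 10 → K
  i= 3: E-O = 16 → Q
  i= 4: M-Z = 13 → N
  i= 5: Y-N = 11 → L
  i= 6: C-S = 10 → K
  i= 7: O-Y = 16 → Q
  i= 8: Z-M = 13 → N
  i= 9: W-L = 11 → L
  i=10: N-D = 10 → K
  i=11: L-V = 16 → Q
  shifts repeat with period 4: NLKQ

NLKQ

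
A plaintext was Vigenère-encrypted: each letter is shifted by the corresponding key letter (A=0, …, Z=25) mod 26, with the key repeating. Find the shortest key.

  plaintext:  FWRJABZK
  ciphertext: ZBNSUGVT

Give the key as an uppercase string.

  i= 0: Z-F = 20 → U
  i= 1: B-W =  5 → F
  i= 2: N-R = 22 → W
  i= 3: S-J =  9 → J
  i= 4: U-A = 20 → U
  i= 5: G-B =  5 → F
  i= 6: V-Z = 22 → W
  i= 7: T-K =  9 → J
  shifts repeat with period 4: UFWJ

UFWJ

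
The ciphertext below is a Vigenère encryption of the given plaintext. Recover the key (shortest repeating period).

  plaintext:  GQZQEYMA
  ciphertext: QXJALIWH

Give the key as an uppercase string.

  i= 0: Q-G = 10 → K
  i= 1: X-Q =  7 → H
  i= 2: J-Z = 10 → K
  i= 3: A-Q = 10 → K
  i= 4: L-E =  7 → H
  i= 5: I-Y = 10 → K
  i= 6: W-M = 10 → K
  i= 7: H-A =  7 → H
  shifts repeat with period 3: KHK

KHK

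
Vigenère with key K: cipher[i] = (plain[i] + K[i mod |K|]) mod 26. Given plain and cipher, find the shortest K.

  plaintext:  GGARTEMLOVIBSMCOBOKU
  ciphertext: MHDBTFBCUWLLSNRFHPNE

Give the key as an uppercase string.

  i= 0: M-G =  6 → G
  i= 1: H-G =  1 → B
  i= 2: D-A =  3 → D
  i= 3: B-R = 10 → K
  i= 4: T-T =  0 → A
  i= 5: F-E =  1 → B
  i= 6: B-M = 15 → P
  i= 7: C-L = 17 → R
  i= 8: U-O =  6 → G
  i= 9: W-V =  1 → B
  i=10: L-I =  3 → D
  i=11: L-B = 10 → K
  i=12: S-S =  0 → A
  i=13: N-M =  1 → B
  i=14: R-C = 15 → P
  i=15: F-O = 17 → R
  i=16: H-B =  6 → G
  i=17: P-O =  1 → B
  i=18: N-K =  3 → D
  i=19: E-U = 10 → K
  shifts repeat with period 8: GBDKABPR

GBDKABPR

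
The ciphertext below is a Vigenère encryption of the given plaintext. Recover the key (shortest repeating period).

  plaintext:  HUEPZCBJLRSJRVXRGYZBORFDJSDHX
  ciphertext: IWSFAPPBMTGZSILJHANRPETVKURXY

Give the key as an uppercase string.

BCOQBNOS

  i= 0: I-H =  1 → B
  i= 1: W-U =  2 → C
  i= 2: S-E = 14 → O
  i= 3: F-P = 16 → Q
  i= 4: A-Z =  1 → B
  i= 5: P-C = 13 → N
  i= 6: P-B = 14 → O
  i= 7: B-J = 18 → S
  i= 8: M-L =  1 → B
  i= 9: T-R =  2 → C
  i=10: G-S = 14 → O
  i=11: Z-J = 16 → Q
  i=12: S-R =  1 → B
  i=13: I-V = 13 → N
  i=14: L-X = 14 → O
  i=15: J-R = 18 → S
  i=16: H-G =  1 → B
  i=17: A-Y =  2 → C
  i=18: N-Z = 14 → O
  i=19: R-B = 16 → Q
  i=20: P-O =  1 → B
  i=21: E-R = 13 → N
  i=22: T-F = 14 → O
  i=23: V-D = 18 → S
  i=24: K-J =  1 → B
  i=25: U-S =  2 → C
  i=26: R-D = 14 → O
  i=27: X-H = 16 → Q
  i=28: Y-X =  1 → B
  shifts repeat with period 8: BCOQBNOS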